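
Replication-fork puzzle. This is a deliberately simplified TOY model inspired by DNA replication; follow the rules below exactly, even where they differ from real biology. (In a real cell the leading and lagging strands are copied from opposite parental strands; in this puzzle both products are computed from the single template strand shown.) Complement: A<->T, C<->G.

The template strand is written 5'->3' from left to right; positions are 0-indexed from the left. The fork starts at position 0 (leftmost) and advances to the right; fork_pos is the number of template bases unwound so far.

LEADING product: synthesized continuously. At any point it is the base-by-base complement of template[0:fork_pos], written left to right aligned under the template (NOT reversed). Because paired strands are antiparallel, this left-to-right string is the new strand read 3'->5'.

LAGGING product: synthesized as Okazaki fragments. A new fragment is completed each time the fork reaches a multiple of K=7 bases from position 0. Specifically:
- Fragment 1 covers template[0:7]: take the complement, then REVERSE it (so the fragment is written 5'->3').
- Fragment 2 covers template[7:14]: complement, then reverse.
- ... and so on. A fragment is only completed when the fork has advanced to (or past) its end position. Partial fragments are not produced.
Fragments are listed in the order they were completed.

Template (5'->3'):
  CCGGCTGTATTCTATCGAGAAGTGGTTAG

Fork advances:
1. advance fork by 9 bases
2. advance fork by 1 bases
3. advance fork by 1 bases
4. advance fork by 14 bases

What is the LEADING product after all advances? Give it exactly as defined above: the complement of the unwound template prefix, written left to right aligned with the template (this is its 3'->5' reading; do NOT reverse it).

Answer: GGCCGACATAAGATAGCTCTTCACC

Derivation:
Step 1: advance 9 -> fork_pos = 0 + 9 = 9.
Step 2: advance 1 -> fork_pos = 9 + 1 = 10.
Step 3: advance 1 -> fork_pos = 10 + 1 = 11.
Step 4: advance 14 -> fork_pos = 11 + 14 = 25.
Unwound prefix: template[0:25] = CCGGCTGTATTCTATCGAGAAGTGG
Complement it base by base (A<->T, C<->G), keeping left-to-right order:
  [0:5] CCGGC -> GGCCG
  [5:10] TGTAT -> ACATA
  [10:15] TCTAT -> AGATA
  [15:20] CGAGA -> GCTCT
  [20:25] AGTGG -> TCACC
Concatenate: GGCCGACATAAGATAGCTCTTCACC (length 25; written aligned with the template, i.e. 3'->5').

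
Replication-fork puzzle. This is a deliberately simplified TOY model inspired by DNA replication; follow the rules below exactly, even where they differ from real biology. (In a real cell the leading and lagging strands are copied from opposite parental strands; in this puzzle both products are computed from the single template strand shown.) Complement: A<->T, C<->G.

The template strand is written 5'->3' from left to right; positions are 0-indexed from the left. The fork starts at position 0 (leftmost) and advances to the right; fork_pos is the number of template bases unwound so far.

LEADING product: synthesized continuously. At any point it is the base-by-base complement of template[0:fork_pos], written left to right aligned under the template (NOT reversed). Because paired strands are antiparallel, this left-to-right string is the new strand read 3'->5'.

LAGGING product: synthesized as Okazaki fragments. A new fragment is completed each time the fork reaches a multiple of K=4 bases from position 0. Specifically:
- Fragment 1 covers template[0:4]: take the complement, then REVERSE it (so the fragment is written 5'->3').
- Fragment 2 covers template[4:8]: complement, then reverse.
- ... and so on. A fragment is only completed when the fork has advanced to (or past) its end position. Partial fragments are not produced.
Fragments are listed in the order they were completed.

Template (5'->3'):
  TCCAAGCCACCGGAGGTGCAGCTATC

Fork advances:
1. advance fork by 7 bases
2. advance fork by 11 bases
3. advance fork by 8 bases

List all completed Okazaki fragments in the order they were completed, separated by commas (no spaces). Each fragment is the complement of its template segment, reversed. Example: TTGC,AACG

Answer: TGGA,GGCT,CGGT,CCTC,TGCA,TAGC

Derivation:
Step 1: advance 7 -> fork_pos = 0 + 7 = 7. Reached multiple(s) of 4: 4 -> fragment 1 completed (1 total).
Step 2: advance 11 -> fork_pos = 7 + 11 = 18. Reached multiple(s) of 4: 8, 12, 16 -> fragments 2-4 completed (4 total).
Step 3: advance 8 -> fork_pos = 18 + 8 = 26. Reached multiple(s) of 4: 20, 24 -> fragments 5-6 completed (6 total).
Final fork_pos = 26, so 6 fragment(s) are complete. Build each: template segment -> complement -> reverse.
Fragment 1: template[0:4] = TCCA -> complement AGGT -> reversed TGGA
Fragment 2: template[4:8] = AGCC -> complement TCGG -> reversed GGCT
Fragment 3: template[8:12] = ACCG -> complement TGGC -> reversed CGGT
Fragment 4: template[12:16] = GAGG -> complement CTCC -> reversed CCTC
Fragment 5: template[16:20] = TGCA -> complement ACGT -> reversed TGCA
Fragment 6: template[20:24] = GCTA -> complement CGAT -> reversed TAGC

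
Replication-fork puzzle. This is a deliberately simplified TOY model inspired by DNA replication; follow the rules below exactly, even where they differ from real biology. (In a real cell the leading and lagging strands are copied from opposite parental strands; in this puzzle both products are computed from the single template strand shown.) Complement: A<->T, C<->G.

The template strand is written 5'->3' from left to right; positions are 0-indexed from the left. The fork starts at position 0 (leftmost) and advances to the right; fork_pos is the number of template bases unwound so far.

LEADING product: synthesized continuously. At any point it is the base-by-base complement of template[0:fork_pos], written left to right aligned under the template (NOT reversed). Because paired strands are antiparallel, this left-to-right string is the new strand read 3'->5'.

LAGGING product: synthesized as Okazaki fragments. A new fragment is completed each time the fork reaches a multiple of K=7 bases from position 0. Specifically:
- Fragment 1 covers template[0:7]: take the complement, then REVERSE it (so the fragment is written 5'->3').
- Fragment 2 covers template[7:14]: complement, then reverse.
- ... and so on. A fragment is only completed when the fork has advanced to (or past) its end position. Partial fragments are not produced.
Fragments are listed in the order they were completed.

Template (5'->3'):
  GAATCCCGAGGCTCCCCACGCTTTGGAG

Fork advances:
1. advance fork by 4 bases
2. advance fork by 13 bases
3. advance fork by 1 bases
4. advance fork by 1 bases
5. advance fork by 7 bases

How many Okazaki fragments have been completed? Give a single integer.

Answer: 3

Derivation:
Step 1: advance 4 -> fork_pos = 0 + 4 = 4. Next multiple of 7 is 7 (not reached); still 0 fragment(s).
Step 2: advance 13 -> fork_pos = 4 + 13 = 17. Reached multiple(s) of 7: 7, 14 -> fragments 1-2 completed (2 total).
Step 3: advance 1 -> fork_pos = 17 + 1 = 18. Next multiple of 7 is 21 (not reached); still 2 fragment(s).
Step 4: advance 1 -> fork_pos = 18 + 1 = 19. Next multiple of 7 is 21 (not reached); still 2 fragment(s).
Step 5: advance 7 -> fork_pos = 19 + 7 = 26. Reached multiple(s) of 7: 21 -> fragment 3 completed (3 total).
Check: final fork_pos = 26; the multiples of 7 that are <= 26 are 7..21 -> 26 // 7 = 3 completed fragment(s).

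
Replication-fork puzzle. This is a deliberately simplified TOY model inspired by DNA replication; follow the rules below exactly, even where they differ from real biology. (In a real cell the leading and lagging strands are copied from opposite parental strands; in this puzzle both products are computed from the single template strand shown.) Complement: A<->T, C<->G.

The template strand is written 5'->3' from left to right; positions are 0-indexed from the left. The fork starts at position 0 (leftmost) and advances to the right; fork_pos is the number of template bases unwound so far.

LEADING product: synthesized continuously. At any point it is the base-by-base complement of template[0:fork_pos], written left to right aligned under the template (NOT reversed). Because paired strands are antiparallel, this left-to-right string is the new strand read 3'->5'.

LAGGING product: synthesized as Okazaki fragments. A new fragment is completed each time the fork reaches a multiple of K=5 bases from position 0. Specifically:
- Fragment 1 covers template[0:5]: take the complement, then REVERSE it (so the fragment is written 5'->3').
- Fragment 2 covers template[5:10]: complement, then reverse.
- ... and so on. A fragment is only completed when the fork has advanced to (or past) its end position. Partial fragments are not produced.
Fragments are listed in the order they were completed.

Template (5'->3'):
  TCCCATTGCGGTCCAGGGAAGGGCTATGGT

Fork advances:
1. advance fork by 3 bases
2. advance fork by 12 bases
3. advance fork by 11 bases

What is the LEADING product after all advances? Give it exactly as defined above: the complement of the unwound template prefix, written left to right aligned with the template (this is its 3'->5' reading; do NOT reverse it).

Step 1: advance 3 -> fork_pos = 0 + 3 = 3.
Step 2: advance 12 -> fork_pos = 3 + 12 = 15.
Step 3: advance 11 -> fork_pos = 15 + 11 = 26.
Unwound prefix: template[0:26] = TCCCATTGCGGTCCAGGGAAGGGCTA
Complement it base by base (A<->T, C<->G), keeping left-to-right order:
  [0:5] TCCCA -> AGGGT
  [5:10] TTGCG -> AACGC
  [10:15] GTCCA -> CAGGT
  [15:20] GGGAA -> CCCTT
  [20:25] GGGCT -> CCCGA
  [25:26] A -> T
Concatenate: AGGGTAACGCCAGGTCCCTTCCCGAT (length 26; written aligned with the template, i.e. 3'->5').

Answer: AGGGTAACGCCAGGTCCCTTCCCGAT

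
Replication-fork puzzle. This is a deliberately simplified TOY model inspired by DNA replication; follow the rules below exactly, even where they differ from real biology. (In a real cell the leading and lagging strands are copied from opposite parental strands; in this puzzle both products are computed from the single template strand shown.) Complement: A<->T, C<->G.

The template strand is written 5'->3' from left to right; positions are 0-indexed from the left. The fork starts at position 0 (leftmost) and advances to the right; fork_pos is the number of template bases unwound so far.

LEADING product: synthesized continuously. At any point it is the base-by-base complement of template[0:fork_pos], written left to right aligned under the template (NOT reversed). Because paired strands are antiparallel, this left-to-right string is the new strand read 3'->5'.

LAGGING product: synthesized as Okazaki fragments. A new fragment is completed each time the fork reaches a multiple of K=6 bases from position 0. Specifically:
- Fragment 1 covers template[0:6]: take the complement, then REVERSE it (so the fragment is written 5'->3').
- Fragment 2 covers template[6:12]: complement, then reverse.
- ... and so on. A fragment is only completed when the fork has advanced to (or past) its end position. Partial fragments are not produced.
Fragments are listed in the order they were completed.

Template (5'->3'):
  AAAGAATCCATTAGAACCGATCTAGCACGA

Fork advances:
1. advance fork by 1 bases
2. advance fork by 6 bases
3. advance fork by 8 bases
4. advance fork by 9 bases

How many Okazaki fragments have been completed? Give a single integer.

Answer: 4

Derivation:
Step 1: advance 1 -> fork_pos = 0 + 1 = 1. Next multiple of 6 is 6 (not reached); still 0 fragment(s).
Step 2: advance 6 -> fork_pos = 1 + 6 = 7. Reached multiple(s) of 6: 6 -> fragment 1 completed (1 total).
Step 3: advance 8 -> fork_pos = 7 + 8 = 15. Reached multiple(s) of 6: 12 -> fragment 2 completed (2 total).
Step 4: advance 9 -> fork_pos = 15 + 9 = 24. Reached multiple(s) of 6: 18, 24 -> fragments 3-4 completed (4 total).
Check: final fork_pos = 24; the multiples of 6 that are <= 24 are 6..24 -> 24 // 6 = 4 completed fragment(s).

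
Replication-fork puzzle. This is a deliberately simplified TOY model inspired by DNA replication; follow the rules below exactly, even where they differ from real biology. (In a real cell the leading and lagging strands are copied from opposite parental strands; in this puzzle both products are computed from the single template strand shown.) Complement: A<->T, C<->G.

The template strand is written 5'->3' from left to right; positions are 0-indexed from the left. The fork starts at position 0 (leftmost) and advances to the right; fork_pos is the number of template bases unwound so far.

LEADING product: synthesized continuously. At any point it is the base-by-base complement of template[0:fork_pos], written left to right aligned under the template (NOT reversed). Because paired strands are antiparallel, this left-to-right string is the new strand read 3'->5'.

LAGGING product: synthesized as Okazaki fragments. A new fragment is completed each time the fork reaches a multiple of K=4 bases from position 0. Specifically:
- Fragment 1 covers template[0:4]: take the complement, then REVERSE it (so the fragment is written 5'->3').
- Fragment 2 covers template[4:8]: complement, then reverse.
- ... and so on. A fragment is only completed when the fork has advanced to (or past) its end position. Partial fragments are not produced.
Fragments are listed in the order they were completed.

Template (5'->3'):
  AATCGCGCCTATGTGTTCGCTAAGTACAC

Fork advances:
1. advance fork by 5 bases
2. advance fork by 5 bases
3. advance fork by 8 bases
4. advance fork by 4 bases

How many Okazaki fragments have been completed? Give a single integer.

Answer: 5

Derivation:
Step 1: advance 5 -> fork_pos = 0 + 5 = 5. Reached multiple(s) of 4: 4 -> fragment 1 completed (1 total).
Step 2: advance 5 -> fork_pos = 5 + 5 = 10. Reached multiple(s) of 4: 8 -> fragment 2 completed (2 total).
Step 3: advance 8 -> fork_pos = 10 + 8 = 18. Reached multiple(s) of 4: 12, 16 -> fragments 3-4 completed (4 total).
Step 4: advance 4 -> fork_pos = 18 + 4 = 22. Reached multiple(s) of 4: 20 -> fragment 5 completed (5 total).
Check: final fork_pos = 22; the multiples of 4 that are <= 22 are 4..20 -> 22 // 4 = 5 completed fragment(s).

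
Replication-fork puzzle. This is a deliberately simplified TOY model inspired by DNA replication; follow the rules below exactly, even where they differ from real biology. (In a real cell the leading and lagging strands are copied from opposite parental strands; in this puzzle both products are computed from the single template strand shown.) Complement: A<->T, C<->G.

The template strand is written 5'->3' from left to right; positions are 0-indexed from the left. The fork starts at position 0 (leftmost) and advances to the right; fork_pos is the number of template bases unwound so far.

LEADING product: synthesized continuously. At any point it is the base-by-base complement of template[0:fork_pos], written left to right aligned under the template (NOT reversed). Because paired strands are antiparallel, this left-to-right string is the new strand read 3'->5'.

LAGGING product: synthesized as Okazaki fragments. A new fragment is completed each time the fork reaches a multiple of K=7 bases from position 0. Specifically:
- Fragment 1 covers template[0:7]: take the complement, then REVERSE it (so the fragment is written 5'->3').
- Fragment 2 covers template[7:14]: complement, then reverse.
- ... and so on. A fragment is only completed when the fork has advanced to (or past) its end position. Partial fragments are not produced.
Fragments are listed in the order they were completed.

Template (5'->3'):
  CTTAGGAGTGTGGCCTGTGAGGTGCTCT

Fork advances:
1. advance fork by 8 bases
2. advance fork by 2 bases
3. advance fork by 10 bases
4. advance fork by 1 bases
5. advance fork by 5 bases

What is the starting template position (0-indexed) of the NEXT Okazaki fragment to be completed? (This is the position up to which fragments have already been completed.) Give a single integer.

Answer: 21

Derivation:
Step 1: advance 8 -> fork_pos = 0 + 8 = 8. Reached multiple(s) of 7: 7 -> fragment 1 completed (1 total).
Step 2: advance 2 -> fork_pos = 8 + 2 = 10. Next multiple of 7 is 14 (not reached); still 1 fragment(s).
Step 3: advance 10 -> fork_pos = 10 + 10 = 20. Reached multiple(s) of 7: 14 -> fragment 2 completed (2 total).
Step 4: advance 1 -> fork_pos = 20 + 1 = 21. Reached multiple(s) of 7: 21 -> fragment 3 completed (3 total).
Step 5: advance 5 -> fork_pos = 21 + 5 = 26. Next multiple of 7 is 28 (not reached); still 3 fragment(s).
3 fragment(s) completed, covering template[0:21] (3 x 7 = 21). The next fragment, fragment 4, covers template[21:28], so it starts at position 21.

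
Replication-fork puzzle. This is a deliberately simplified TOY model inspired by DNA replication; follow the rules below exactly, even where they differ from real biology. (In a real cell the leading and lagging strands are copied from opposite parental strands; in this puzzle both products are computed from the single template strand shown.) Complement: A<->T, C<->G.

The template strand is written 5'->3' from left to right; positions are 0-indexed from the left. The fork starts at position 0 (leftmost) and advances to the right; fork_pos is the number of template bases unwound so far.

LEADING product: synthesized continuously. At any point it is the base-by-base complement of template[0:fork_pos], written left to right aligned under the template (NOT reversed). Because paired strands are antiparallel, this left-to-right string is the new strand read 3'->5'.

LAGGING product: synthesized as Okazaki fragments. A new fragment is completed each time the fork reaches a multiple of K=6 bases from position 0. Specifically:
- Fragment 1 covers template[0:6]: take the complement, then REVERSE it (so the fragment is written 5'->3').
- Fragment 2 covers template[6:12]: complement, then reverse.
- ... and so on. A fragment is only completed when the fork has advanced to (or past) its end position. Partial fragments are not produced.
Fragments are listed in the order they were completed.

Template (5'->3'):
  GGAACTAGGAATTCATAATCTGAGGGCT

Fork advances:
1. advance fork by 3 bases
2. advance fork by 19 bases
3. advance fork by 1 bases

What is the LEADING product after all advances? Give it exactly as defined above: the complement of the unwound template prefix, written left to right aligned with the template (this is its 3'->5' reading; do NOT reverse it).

Answer: CCTTGATCCTTAAGTATTAGACT

Derivation:
Step 1: advance 3 -> fork_pos = 0 + 3 = 3.
Step 2: advance 19 -> fork_pos = 3 + 19 = 22.
Step 3: advance 1 -> fork_pos = 22 + 1 = 23.
Unwound prefix: template[0:23] = GGAACTAGGAATTCATAATCTGA
Complement it base by base (A<->T, C<->G), keeping left-to-right order:
  [0:5] GGAAC -> CCTTG
  [5:10] TAGGA -> ATCCT
  [10:15] ATTCA -> TAAGT
  [15:20] TAATC -> ATTAG
  [20:23] TGA -> ACT
Concatenate: CCTTGATCCTTAAGTATTAGACT (length 23; written aligned with the template, i.e. 3'->5').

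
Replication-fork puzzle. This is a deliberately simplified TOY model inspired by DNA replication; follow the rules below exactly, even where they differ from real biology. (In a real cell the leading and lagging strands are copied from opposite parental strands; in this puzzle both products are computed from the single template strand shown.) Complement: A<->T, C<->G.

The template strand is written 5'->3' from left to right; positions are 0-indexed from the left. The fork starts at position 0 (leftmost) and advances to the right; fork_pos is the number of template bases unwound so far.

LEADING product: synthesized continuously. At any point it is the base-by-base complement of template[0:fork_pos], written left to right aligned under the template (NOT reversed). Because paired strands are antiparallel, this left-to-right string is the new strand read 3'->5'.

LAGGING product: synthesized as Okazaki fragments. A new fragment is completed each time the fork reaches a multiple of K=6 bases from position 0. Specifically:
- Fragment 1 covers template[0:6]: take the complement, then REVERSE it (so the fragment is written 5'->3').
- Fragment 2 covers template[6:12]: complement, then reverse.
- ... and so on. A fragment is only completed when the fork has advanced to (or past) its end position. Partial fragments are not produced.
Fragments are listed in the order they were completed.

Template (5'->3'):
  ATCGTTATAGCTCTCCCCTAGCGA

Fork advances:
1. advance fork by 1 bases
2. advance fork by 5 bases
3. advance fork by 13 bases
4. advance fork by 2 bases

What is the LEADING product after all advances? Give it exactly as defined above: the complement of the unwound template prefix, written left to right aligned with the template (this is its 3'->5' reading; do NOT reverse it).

Answer: TAGCAATATCGAGAGGGGATC

Derivation:
Step 1: advance 1 -> fork_pos = 0 + 1 = 1.
Step 2: advance 5 -> fork_pos = 1 + 5 = 6.
Step 3: advance 13 -> fork_pos = 6 + 13 = 19.
Step 4: advance 2 -> fork_pos = 19 + 2 = 21.
Unwound prefix: template[0:21] = ATCGTTATAGCTCTCCCCTAG
Complement it base by base (A<->T, C<->G), keeping left-to-right order:
  [0:5] ATCGT -> TAGCA
  [5:10] TATAG -> ATATC
  [10:15] CTCTC -> GAGAG
  [15:20] CCCTA -> GGGAT
  [20:21] G -> C
Concatenate: TAGCAATATCGAGAGGGGATC (length 21; written aligned with the template, i.e. 3'->5').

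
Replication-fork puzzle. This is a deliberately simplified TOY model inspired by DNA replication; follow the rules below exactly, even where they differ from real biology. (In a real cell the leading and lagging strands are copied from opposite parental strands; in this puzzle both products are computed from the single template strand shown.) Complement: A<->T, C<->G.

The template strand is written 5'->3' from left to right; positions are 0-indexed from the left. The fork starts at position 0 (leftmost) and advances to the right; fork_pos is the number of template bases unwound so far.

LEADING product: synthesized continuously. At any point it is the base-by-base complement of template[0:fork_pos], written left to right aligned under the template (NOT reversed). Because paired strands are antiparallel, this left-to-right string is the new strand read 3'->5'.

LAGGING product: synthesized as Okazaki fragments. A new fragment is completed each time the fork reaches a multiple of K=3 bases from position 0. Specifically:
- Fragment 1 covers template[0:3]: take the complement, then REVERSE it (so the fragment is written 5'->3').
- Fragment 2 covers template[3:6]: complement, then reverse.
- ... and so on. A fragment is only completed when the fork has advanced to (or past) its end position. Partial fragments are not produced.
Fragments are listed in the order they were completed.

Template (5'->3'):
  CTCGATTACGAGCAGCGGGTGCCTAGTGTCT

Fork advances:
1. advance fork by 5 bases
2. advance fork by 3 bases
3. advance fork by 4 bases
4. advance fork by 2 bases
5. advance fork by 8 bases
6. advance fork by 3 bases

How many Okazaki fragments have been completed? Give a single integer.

Answer: 8

Derivation:
Step 1: advance 5 -> fork_pos = 0 + 5 = 5. Reached multiple(s) of 3: 3 -> fragment 1 completed (1 total).
Step 2: advance 3 -> fork_pos = 5 + 3 = 8. Reached multiple(s) of 3: 6 -> fragment 2 completed (2 total).
Step 3: advance 4 -> fork_pos = 8 + 4 = 12. Reached multiple(s) of 3: 9, 12 -> fragments 3-4 completed (4 total).
Step 4: advance 2 -> fork_pos = 12 + 2 = 14. Next multiple of 3 is 15 (not reached); still 4 fragment(s).
Step 5: advance 8 -> fork_pos = 14 + 8 = 22. Reached multiple(s) of 3: 15, 18, 21 -> fragments 5-7 completed (7 total).
Step 6: advance 3 -> fork_pos = 22 + 3 = 25. Reached multiple(s) of 3: 24 -> fragment 8 completed (8 total).
Check: final fork_pos = 25; the multiples of 3 that are <= 25 are 3..24 -> 25 // 3 = 8 completed fragment(s).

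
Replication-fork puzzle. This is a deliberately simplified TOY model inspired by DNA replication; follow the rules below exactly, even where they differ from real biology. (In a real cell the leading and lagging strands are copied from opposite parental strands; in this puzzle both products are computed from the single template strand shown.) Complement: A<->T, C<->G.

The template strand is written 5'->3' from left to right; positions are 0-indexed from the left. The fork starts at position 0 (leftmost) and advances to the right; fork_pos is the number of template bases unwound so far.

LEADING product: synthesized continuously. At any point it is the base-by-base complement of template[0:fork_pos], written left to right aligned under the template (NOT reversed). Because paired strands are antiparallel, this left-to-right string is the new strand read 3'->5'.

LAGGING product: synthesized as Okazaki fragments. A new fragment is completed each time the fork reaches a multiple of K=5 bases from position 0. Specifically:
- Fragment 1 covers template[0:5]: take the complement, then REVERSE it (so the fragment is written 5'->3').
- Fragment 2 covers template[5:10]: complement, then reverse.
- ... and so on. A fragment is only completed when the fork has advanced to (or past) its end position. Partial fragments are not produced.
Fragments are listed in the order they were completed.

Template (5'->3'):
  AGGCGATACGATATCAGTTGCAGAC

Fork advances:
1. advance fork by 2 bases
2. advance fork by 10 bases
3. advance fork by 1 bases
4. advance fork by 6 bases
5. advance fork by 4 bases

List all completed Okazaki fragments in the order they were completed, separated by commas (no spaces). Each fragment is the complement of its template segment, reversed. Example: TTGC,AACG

Step 1: advance 2 -> fork_pos = 0 + 2 = 2. Next multiple of 5 is 5 (not reached); still 0 fragment(s).
Step 2: advance 10 -> fork_pos = 2 + 10 = 12. Reached multiple(s) of 5: 5, 10 -> fragments 1-2 completed (2 total).
Step 3: advance 1 -> fork_pos = 12 + 1 = 13. Next multiple of 5 is 15 (not reached); still 2 fragment(s).
Step 4: advance 6 -> fork_pos = 13 + 6 = 19. Reached multiple(s) of 5: 15 -> fragment 3 completed (3 total).
Step 5: advance 4 -> fork_pos = 19 + 4 = 23. Reached multiple(s) of 5: 20 -> fragment 4 completed (4 total).
Final fork_pos = 23, so 4 fragment(s) are complete. Build each: template segment -> complement -> reverse.
Fragment 1: template[0:5] = AGGCG -> complement TCCGC -> reversed CGCCT
Fragment 2: template[5:10] = ATACG -> complement TATGC -> reversed CGTAT
Fragment 3: template[10:15] = ATATC -> complement TATAG -> reversed GATAT
Fragment 4: template[15:20] = AGTTG -> complement TCAAC -> reversed CAACT

Answer: CGCCT,CGTAT,GATAT,CAACT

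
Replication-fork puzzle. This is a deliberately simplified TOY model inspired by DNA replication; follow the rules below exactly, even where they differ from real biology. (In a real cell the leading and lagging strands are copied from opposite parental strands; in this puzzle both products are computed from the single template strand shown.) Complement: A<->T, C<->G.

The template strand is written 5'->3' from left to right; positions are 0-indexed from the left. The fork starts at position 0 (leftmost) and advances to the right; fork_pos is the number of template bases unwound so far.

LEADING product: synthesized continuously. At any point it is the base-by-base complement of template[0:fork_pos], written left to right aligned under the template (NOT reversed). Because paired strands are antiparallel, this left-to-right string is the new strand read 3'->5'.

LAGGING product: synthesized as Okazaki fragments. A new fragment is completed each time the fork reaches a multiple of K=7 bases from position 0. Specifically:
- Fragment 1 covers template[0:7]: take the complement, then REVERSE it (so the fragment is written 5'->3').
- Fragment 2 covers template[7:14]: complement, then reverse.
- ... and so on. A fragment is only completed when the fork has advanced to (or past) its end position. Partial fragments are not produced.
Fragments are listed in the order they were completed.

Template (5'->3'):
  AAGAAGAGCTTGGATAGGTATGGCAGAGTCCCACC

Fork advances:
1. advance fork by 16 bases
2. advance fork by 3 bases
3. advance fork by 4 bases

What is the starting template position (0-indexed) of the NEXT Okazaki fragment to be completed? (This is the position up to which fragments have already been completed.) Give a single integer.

Step 1: advance 16 -> fork_pos = 0 + 16 = 16. Reached multiple(s) of 7: 7, 14 -> fragments 1-2 completed (2 total).
Step 2: advance 3 -> fork_pos = 16 + 3 = 19. Next multiple of 7 is 21 (not reached); still 2 fragment(s).
Step 3: advance 4 -> fork_pos = 19 + 4 = 23. Reached multiple(s) of 7: 21 -> fragment 3 completed (3 total).
3 fragment(s) completed, covering template[0:21] (3 x 7 = 21). The next fragment, fragment 4, covers template[21:28], so it starts at position 21.

Answer: 21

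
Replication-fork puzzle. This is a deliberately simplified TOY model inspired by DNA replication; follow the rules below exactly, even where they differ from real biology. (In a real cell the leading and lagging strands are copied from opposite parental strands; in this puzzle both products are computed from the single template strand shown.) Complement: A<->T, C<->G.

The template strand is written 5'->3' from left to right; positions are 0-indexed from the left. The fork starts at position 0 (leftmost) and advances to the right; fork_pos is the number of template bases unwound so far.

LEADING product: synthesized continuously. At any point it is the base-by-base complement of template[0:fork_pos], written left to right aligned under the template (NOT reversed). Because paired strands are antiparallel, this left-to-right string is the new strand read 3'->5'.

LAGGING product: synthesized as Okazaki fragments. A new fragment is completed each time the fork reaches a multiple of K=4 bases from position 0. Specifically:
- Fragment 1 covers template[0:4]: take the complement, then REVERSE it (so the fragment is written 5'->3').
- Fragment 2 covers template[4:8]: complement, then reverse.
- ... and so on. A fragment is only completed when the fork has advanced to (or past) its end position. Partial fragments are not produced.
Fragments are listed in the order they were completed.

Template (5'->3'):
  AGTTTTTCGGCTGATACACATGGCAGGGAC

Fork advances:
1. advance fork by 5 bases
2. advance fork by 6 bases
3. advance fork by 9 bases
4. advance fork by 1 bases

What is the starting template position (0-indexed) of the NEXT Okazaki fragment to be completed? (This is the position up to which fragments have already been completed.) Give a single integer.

Step 1: advance 5 -> fork_pos = 0 + 5 = 5. Reached multiple(s) of 4: 4 -> fragment 1 completed (1 total).
Step 2: advance 6 -> fork_pos = 5 + 6 = 11. Reached multiple(s) of 4: 8 -> fragment 2 completed (2 total).
Step 3: advance 9 -> fork_pos = 11 + 9 = 20. Reached multiple(s) of 4: 12, 16, 20 -> fragments 3-5 completed (5 total).
Step 4: advance 1 -> fork_pos = 20 + 1 = 21. Next multiple of 4 is 24 (not reached); still 5 fragment(s).
5 fragment(s) completed, covering template[0:20] (5 x 4 = 20). The next fragment, fragment 6, covers template[20:24], so it starts at position 20.

Answer: 20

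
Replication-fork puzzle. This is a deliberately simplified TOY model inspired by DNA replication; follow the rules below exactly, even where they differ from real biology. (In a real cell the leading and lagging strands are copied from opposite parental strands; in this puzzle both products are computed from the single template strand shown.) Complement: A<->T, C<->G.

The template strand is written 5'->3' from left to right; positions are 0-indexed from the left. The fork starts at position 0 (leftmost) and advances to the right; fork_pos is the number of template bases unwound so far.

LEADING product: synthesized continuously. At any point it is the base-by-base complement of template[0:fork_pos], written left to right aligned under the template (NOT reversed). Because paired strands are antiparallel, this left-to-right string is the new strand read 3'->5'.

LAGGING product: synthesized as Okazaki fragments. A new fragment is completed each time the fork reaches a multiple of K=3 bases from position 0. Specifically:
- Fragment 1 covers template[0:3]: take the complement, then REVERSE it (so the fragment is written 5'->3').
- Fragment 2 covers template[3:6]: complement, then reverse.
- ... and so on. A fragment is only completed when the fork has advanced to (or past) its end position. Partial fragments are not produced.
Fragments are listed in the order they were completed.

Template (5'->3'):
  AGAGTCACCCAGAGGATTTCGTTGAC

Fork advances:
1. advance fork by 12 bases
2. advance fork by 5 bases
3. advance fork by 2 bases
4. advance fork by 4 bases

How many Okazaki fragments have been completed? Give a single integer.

Step 1: advance 12 -> fork_pos = 0 + 12 = 12. Reached multiple(s) of 3: 3, 6, 9, 12 -> fragments 1-4 completed (4 total).
Step 2: advance 5 -> fork_pos = 12 + 5 = 17. Reached multiple(s) of 3: 15 -> fragment 5 completed (5 total).
Step 3: advance 2 -> fork_pos = 17 + 2 = 19. Reached multiple(s) of 3: 18 -> fragment 6 completed (6 total).
Step 4: advance 4 -> fork_pos = 19 + 4 = 23. Reached multiple(s) of 3: 21 -> fragment 7 completed (7 total).
Check: final fork_pos = 23; the multiples of 3 that are <= 23 are 3..21 -> 23 // 3 = 7 completed fragment(s).

Answer: 7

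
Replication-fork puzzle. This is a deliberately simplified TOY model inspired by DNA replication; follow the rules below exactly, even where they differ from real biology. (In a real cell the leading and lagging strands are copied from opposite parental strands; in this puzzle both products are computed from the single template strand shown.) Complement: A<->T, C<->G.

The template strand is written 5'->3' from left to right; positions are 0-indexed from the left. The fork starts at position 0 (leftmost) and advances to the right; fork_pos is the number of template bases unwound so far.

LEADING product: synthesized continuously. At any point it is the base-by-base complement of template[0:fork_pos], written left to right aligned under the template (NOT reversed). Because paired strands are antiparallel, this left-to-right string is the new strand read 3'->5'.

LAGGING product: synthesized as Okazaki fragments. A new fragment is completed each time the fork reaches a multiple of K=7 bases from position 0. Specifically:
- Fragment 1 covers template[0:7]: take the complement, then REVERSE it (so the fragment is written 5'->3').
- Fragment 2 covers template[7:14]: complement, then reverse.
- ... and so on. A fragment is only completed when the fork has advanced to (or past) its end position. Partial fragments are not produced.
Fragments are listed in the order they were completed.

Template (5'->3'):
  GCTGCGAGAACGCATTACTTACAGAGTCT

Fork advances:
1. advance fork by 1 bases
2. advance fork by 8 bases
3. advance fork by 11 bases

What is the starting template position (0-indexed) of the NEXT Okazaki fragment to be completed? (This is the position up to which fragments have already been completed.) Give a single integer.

Answer: 14

Derivation:
Step 1: advance 1 -> fork_pos = 0 + 1 = 1. Next multiple of 7 is 7 (not reached); still 0 fragment(s).
Step 2: advance 8 -> fork_pos = 1 + 8 = 9. Reached multiple(s) of 7: 7 -> fragment 1 completed (1 total).
Step 3: advance 11 -> fork_pos = 9 + 11 = 20. Reached multiple(s) of 7: 14 -> fragment 2 completed (2 total).
2 fragment(s) completed, covering template[0:14] (2 x 7 = 14). The next fragment, fragment 3, covers template[14:21], so it starts at position 14.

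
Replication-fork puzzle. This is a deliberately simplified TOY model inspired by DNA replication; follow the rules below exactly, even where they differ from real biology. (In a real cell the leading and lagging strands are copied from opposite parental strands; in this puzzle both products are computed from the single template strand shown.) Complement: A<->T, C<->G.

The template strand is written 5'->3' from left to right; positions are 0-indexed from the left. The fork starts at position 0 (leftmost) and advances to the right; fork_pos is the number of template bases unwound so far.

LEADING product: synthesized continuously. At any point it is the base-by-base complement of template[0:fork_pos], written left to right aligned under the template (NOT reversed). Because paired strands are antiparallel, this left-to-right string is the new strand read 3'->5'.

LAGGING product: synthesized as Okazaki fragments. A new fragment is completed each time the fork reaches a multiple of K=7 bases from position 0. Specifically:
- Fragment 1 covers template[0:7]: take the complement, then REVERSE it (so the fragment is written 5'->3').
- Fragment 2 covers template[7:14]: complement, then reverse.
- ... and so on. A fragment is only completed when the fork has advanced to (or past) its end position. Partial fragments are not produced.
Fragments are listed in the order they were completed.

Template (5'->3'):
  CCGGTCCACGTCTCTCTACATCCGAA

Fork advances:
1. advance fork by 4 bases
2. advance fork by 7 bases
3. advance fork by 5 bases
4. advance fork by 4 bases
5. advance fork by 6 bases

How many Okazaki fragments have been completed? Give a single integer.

Answer: 3

Derivation:
Step 1: advance 4 -> fork_pos = 0 + 4 = 4. Next multiple of 7 is 7 (not reached); still 0 fragment(s).
Step 2: advance 7 -> fork_pos = 4 + 7 = 11. Reached multiple(s) of 7: 7 -> fragment 1 completed (1 total).
Step 3: advance 5 -> fork_pos = 11 + 5 = 16. Reached multiple(s) of 7: 14 -> fragment 2 completed (2 total).
Step 4: advance 4 -> fork_pos = 16 + 4 = 20. Next multiple of 7 is 21 (not reached); still 2 fragment(s).
Step 5: advance 6 -> fork_pos = 20 + 6 = 26. Reached multiple(s) of 7: 21 -> fragment 3 completed (3 total).
Check: final fork_pos = 26; the multiples of 7 that are <= 26 are 7..21 -> 26 // 7 = 3 completed fragment(s).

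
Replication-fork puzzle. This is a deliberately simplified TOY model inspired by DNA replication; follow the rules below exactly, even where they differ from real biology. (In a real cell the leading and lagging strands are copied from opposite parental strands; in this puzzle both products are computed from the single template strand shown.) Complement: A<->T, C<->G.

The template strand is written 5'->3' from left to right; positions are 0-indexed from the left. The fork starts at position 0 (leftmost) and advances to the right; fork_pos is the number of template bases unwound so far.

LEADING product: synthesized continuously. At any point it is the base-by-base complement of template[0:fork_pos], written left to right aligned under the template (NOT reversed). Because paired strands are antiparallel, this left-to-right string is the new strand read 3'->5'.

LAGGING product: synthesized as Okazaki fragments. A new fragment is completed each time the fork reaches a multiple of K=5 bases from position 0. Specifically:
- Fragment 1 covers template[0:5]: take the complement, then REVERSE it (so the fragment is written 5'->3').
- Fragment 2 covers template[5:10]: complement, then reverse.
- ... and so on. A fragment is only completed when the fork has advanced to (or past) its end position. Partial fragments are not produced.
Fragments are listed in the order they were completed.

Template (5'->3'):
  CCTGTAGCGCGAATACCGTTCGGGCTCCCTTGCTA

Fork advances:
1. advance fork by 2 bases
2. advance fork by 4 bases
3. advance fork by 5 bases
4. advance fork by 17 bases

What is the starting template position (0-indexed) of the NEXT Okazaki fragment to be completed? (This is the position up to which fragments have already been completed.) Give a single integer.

Answer: 25

Derivation:
Step 1: advance 2 -> fork_pos = 0 + 2 = 2. Next multiple of 5 is 5 (not reached); still 0 fragment(s).
Step 2: advance 4 -> fork_pos = 2 + 4 = 6. Reached multiple(s) of 5: 5 -> fragment 1 completed (1 total).
Step 3: advance 5 -> fork_pos = 6 + 5 = 11. Reached multiple(s) of 5: 10 -> fragment 2 completed (2 total).
Step 4: advance 17 -> fork_pos = 11 + 17 = 28. Reached multiple(s) of 5: 15, 20, 25 -> fragments 3-5 completed (5 total).
5 fragment(s) completed, covering template[0:25] (5 x 5 = 25). The next fragment, fragment 6, covers template[25:30], so it starts at position 25.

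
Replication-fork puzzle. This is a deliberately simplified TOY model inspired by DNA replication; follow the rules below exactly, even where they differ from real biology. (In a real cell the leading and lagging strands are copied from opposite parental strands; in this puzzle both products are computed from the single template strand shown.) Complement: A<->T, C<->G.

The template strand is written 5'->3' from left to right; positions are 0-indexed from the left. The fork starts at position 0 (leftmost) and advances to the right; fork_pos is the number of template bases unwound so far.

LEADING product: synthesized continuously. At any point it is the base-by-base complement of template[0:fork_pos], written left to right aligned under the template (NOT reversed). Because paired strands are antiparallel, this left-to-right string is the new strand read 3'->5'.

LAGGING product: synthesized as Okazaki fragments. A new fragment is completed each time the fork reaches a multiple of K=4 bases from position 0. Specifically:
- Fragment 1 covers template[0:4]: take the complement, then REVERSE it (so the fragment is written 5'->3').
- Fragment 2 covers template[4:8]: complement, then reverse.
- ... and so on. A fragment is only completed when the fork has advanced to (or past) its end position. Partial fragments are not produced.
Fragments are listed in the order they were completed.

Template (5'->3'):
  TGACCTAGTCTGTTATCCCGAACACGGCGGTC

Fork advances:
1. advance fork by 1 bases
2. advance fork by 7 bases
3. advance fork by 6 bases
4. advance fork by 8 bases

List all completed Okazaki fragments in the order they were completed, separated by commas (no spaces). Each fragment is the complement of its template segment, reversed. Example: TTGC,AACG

Step 1: advance 1 -> fork_pos = 0 + 1 = 1. Next multiple of 4 is 4 (not reached); still 0 fragment(s).
Step 2: advance 7 -> fork_pos = 1 + 7 = 8. Reached multiple(s) of 4: 4, 8 -> fragments 1-2 completed (2 total).
Step 3: advance 6 -> fork_pos = 8 + 6 = 14. Reached multiple(s) of 4: 12 -> fragment 3 completed (3 total).
Step 4: advance 8 -> fork_pos = 14 + 8 = 22. Reached multiple(s) of 4: 16, 20 -> fragments 4-5 completed (5 total).
Final fork_pos = 22, so 5 fragment(s) are complete. Build each: template segment -> complement -> reverse.
Fragment 1: template[0:4] = TGAC -> complement ACTG -> reversed GTCA
Fragment 2: template[4:8] = CTAG -> complement GATC -> reversed CTAG
Fragment 3: template[8:12] = TCTG -> complement AGAC -> reversed CAGA
Fragment 4: template[12:16] = TTAT -> complement AATA -> reversed ATAA
Fragment 5: template[16:20] = CCCG -> complement GGGC -> reversed CGGG

Answer: GTCA,CTAG,CAGA,ATAA,CGGG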